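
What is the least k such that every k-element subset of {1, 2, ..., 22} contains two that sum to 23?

12

Partition {1, …, 22} into 11 pairs: {1,22}, {2,21}, …, {11,12}.
Choosing 11 integers — say the integers 1 through 11 — takes one from each pair and avoids the property.
Choosing 12 forces two into the same pair by pigeonhole, and those sum to 23. So 12.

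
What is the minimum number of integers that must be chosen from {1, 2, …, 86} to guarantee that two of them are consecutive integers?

Partition {1, …, 86} into 43 pairs: {1,2}, {3,4}, …, {85,86}.
Choosing 43 integers — say the 43 even numbers 2, 4, …, 86 — takes one from each pair and avoids the property.
Choosing 44 forces two into the same pair by pigeonhole, and those are consecutive. So 44.

44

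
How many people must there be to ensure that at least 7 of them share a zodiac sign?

There are 12 zodiac signs acting as pigeonholes.
With 12 × 6 = 72 people we could place exactly 6 in each, with no class reaching 7.
One more forces some class to hold 7, so 72 + 1 = 73.

73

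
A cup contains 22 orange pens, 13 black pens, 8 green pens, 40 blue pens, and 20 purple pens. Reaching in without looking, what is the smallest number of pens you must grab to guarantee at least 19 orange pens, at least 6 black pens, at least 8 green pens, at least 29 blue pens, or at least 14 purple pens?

72

Each of the 5 ink colors has its own threshold; avoid all of them simultaneously.
The worst case stops just short of every target: 18 orange, 5 black, 7 green, 28 blue, 13 purple — 18 + 5 + 7 + 28 + 13 = 71 pens.
One more pen must push some ink color to its target, so 71 + 1 = 72.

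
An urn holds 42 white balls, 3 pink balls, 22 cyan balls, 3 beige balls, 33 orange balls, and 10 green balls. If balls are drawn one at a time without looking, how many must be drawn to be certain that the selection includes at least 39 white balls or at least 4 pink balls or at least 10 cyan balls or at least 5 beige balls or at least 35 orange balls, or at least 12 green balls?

The worst case stops just short of every target: 38 white, 3 pink, 9 cyan, all 3 beige, all 33 orange, all 10 green — 38 + 3 + 9 + 3 + 33 + 10 = 96 balls.
One more ball must push some color to its target, so 96 + 1 = 97.

97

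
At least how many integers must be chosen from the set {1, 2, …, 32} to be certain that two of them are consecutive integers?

Partition {1, …, 32} into 16 pairs: {1,2}, {3,4}, …, {31,32}.
Choosing 16 integers — say the 16 even numbers 2, 4, …, 32 — takes one from each pair and avoids the property.
Choosing 17 forces two into the same pair by pigeonhole, and those are consecutive. So 17.

17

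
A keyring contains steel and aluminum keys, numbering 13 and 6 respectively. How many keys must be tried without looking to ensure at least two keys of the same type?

The worst case takes 1 key of each type without reaching 2 of any: 2 × 1 = 2.
The next key must bring some type to 2, so 2 + 1 = 3.

3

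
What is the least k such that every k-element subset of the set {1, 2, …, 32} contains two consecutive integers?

17

Partition {1, …, 32} into 16 pairs: {1,2}, {3,4}, …, {31,32}.
Choosing 16 integers — say the 16 even numbers 2, 4, …, 32 — takes one from each pair and avoids the property.
Choosing 17 forces two into the same pair by pigeonhole, and those are consecutive. So 17.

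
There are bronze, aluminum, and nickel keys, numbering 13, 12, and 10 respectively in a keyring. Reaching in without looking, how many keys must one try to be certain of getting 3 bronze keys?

The worst case draws every non-bronze key first: 12 + 10 = 22.
The next 3 draws are then forced to be bronze, giving 22 + 3 = 25.

25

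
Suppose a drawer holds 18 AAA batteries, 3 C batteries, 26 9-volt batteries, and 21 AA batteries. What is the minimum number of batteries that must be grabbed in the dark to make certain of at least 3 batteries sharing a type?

9

The worst case takes 2 batteries of each type without reaching 3 of any: 4 × 2 = 8.
The next battery must bring some type to 3, so 8 + 1 = 9.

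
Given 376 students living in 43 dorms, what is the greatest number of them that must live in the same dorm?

The 376 students fall into 43 dorms.
If each of the 43 dorms held at most 8, the total would be at most 43 × 8 = 344 < 376, a contradiction.
So at least one holds ⌈376/43⌉ = 9.

9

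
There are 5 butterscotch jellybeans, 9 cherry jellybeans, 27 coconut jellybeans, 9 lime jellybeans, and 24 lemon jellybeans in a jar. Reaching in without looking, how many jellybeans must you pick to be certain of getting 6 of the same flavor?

26

Treat the 5 flavors as pigeonholes.
The worst case takes 5 jellybeans of each flavor without reaching 6 of any: 5 × 5 = 25.
The next jellybean must bring some flavor to 6, so 25 + 1 = 26.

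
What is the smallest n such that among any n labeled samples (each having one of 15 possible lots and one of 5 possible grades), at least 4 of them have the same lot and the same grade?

There are 15 × 5 = 75 (lot, grade) combinations acting as pigeonholes.
With 75 × 3 = 225 labeled samples we could place exactly 3 in each, with no (lot, grade) pair reaching 4.
One more forces some (lot, grade) pair to hold 4, so 225 + 1 = 226.

226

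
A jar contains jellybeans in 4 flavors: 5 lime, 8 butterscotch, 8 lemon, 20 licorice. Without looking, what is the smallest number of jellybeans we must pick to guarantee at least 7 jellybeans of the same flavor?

In the worst case we take at most 6 of each flavor, but all 5 lime (fewer than 6), giving 5 + 6 + 6 + 6 = 23.
One more jellybean then forces some flavor to 7, so 23 + 1 = 24.

24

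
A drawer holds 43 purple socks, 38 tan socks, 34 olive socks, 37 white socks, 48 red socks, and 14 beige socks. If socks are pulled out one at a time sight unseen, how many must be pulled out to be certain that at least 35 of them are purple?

206

The worst case draws every non-purple sock first: 38 + 34 + 37 + 48 + 14 = 171.
The next 35 draws are then forced to be purple, giving 171 + 35 = 206.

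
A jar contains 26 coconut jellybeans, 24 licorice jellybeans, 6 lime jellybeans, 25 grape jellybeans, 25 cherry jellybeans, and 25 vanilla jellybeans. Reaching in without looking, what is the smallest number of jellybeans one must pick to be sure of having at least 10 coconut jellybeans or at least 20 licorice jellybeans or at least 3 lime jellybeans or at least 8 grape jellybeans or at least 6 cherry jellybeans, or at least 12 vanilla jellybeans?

The worst case stops just short of every target: 9 coconut, 19 licorice, 2 lime, 7 grape, 5 cherry, 11 vanilla — 9 + 19 + 2 + 7 + 5 + 11 = 53 jellybeans.
One more jellybean must push some flavor to its target, so 53 + 1 = 54.

54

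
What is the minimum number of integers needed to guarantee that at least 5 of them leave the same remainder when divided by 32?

There are 32 residue classes modulo 32 acting as pigeonholes.
With 32 × 4 = 128 integers we could place exactly 4 in each, with no class reaching 5.
One more forces some class to hold 5, so 128 + 1 = 129.

129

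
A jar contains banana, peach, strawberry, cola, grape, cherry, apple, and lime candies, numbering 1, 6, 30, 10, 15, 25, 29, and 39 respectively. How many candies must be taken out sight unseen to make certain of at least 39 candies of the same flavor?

Treat the 8 flavors as pigeonholes.
In the worst case we take at most 38 of each flavor, but all 1 banana, all 6 peach, all 30 strawberry, all 10 cola, all 15 grape, all 25 cherry, and all 29 apple (fewer than 38), giving 1 + 6 + 30 + 10 + 15 + 25 + 29 + 38 = 154.
One more candy then forces some flavor to 39, so 154 + 1 = 155.

155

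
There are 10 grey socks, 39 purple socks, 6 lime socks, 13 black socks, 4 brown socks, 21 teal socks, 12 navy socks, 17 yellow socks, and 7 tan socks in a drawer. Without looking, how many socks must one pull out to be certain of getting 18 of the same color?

104

In the worst case we take at most 17 of each color, but all 10 grey, all 6 lime, all 13 black, all 4 brown, all 12 navy, and all 7 tan (fewer than 17), giving 10 + 17 + 6 + 13 + 4 + 17 + 12 + 17 + 7 = 103.
One more sock then forces some color to 18, so 103 + 1 = 104.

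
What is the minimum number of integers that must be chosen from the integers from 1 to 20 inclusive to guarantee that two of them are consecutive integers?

11

Partition {1, …, 20} into 10 pairs: {1,2}, {3,4}, …, {19,20}.
Choosing 10 integers — say the 10 even numbers 2, 4, …, 20 — takes one from each pair and avoids the property.
Choosing 11 forces two into the same pair by pigeonhole, and those are consecutive. So 11.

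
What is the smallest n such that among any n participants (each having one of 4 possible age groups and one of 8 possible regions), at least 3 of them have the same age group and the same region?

65

There are 4 × 8 = 32 (age group, region) combinations acting as pigeonholes.
With 32 × 2 = 64 participants we could place exactly 2 in each, with no (age group, region) pair reaching 3.
One more forces some (age group, region) pair to hold 3, so 64 + 1 = 65.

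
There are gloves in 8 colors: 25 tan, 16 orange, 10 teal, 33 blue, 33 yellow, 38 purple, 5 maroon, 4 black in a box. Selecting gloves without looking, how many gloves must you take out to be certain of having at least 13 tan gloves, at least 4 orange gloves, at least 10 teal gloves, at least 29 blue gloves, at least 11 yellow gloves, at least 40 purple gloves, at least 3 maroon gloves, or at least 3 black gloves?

105

The worst case stops just short of every target: 12 tan, 3 orange, 9 teal, 28 blue, 10 yellow, all 38 purple, 2 maroon, 2 black — 12 + 3 + 9 + 28 + 10 + 38 + 2 + 2 = 104 gloves.
One more glove must push some color to its target, so 104 + 1 = 105.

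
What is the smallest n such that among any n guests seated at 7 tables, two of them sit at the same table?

There are 7 tables acting as pigeonholes.
With 7 guests we could place one in each, avoiding any repeat.
One more forces some class to hold 2, so 7 + 1 = 8.

8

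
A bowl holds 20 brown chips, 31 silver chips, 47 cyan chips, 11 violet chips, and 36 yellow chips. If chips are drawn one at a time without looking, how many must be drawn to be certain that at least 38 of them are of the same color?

Treat the 5 colors as pigeonholes.
In the worst case we take at most 37 of each color, but all 20 brown, all 31 silver, all 11 violet, and all 36 yellow (fewer than 37), giving 20 + 31 + 37 + 11 + 36 = 135.
One more chip then forces some color to 38, so 135 + 1 = 136.

136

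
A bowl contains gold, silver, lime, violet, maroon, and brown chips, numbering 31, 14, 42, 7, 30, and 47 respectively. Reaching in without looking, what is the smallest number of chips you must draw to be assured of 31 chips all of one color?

142

In the worst case we take at most 30 of each color, but all 14 silver and all 7 violet (fewer than 30), giving 30 + 14 + 30 + 7 + 30 + 30 = 141.
One more chip then forces some color to 31, so 141 + 1 = 142.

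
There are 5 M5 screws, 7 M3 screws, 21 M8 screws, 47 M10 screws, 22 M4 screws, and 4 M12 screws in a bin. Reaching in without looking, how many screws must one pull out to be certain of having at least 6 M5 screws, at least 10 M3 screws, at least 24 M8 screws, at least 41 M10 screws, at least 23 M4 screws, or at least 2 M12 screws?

97

The worst case stops just short of every target: 5 M5, all 7 M3, all 21 M8, 40 M10, 22 M4, 1 M12 — 5 + 7 + 21 + 40 + 22 + 1 = 96 screws.
One more screw must push some size to its target, so 96 + 1 = 97.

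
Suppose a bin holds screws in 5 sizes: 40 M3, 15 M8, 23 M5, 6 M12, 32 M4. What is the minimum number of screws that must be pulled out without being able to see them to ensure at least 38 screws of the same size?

114

In the worst case we take at most 37 of each size, but all 15 M8, all 23 M5, all 6 M12, and all 32 M4 (fewer than 37), giving 37 + 15 + 23 + 6 + 32 = 113.
One more screw then forces some size to 38, so 113 + 1 = 114.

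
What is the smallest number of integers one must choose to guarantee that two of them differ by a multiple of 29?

30

Two integers differ by a multiple of 29 exactly when they share a remainder mod 29.
There are 29 residue classes mod 29, so 29 integers can all lie in distinct classes.
One more integer must repeat a residue, giving a difference divisible by 29. So n = 29 + 1 = 30.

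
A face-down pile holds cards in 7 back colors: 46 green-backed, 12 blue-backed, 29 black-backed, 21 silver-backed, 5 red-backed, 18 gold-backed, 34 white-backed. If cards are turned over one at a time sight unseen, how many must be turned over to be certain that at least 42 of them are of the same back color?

Treat the 7 back colors as pigeonholes.
In the worst case we take at most 41 of each back color, but all 12 blue-backed, all 29 black-backed, all 21 silver-backed, all 5 red-backed, all 18 gold-backed, and all 34 white-backed (fewer than 41), giving 41 + 12 + 29 + 21 + 5 + 18 + 34 = 160.
One more card then forces some back color to 42, so 160 + 1 = 161.

161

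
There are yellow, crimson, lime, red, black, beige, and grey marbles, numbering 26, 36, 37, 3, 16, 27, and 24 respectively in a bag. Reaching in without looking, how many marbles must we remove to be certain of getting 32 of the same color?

159

In the worst case we take at most 31 of each color, but all 26 yellow, all 3 red, all 16 black, all 27 beige, and all 24 grey (fewer than 31), giving 26 + 31 + 31 + 3 + 16 + 27 + 24 = 158.
One more marble then forces some color to 32, so 158 + 1 = 159.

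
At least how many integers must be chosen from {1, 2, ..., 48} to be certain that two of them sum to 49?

25

Partition {1, …, 48} into 24 pairs: {1,48}, {2,47}, …, {24,25}.
Choosing 24 integers — say the integers 1 through 24 — takes one from each pair and avoids the property.
Choosing 25 forces two into the same pair by pigeonhole, and those sum to 49. So 25.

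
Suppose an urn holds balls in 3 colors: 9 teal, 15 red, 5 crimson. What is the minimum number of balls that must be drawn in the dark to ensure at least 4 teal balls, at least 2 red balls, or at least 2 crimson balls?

6

The worst case stops just short of every target: 3 teal, 1 red, 1 crimson — 3 + 1 + 1 = 5 balls.
One more ball must push some color to its target, so 5 + 1 = 6.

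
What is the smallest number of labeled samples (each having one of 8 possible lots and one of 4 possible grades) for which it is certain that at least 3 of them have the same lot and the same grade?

65

There are 8 × 4 = 32 (lot, grade) combinations acting as pigeonholes.
With 32 × 2 = 64 labeled samples we could place exactly 2 in each, with no (lot, grade) pair reaching 3.
One more forces some (lot, grade) pair to hold 3, so 64 + 1 = 65.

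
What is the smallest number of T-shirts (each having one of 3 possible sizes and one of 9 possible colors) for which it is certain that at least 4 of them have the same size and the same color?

82

There are 3 × 9 = 27 (size, color) combinations acting as pigeonholes.
With 27 × 3 = 81 T-shirts we could place exactly 3 in each, with no (size, color) pair reaching 4.
One more forces some (size, color) pair to hold 4, so 81 + 1 = 82.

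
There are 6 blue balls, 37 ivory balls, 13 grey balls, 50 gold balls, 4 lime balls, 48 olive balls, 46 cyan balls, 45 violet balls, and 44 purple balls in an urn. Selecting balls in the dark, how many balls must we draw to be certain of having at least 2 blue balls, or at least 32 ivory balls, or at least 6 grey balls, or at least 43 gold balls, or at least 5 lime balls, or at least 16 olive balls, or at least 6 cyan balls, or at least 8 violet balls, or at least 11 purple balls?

121

Each of the 9 colors has its own threshold; avoid all of them simultaneously.
The worst case stops just short of every target: 1 blue, 31 ivory, 5 grey, 42 gold, 4 lime, 15 olive, 5 cyan, 7 violet, 10 purple — 1 + 31 + 5 + 42 + 4 + 15 + 5 + 7 + 10 = 120 balls.
One more ball must push some color to its target, so 120 + 1 = 121.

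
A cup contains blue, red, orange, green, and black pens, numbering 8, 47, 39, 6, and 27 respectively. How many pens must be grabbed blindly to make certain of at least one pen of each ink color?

122

The hardest ink color to obtain is green: we could draw every other pen first — 127 − 6 = 121 pens — without a single green one.
The next draw must be green, so 121 + 1 = 122.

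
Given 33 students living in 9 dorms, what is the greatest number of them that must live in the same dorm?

4

If each of the 9 dorms held at most 3, the total would be at most 9 × 3 = 27 < 33, a contradiction.
So at least one holds ⌈33/9⌉ = 4.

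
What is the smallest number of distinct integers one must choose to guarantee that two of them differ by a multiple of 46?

Two integers differ by a multiple of 46 exactly when they share a remainder mod 46.
There are 46 residue classes mod 46, so 46 integers can all lie in distinct classes.
One more integer must repeat a residue, giving a difference divisible by 46. So n = 46 + 1 = 47.

47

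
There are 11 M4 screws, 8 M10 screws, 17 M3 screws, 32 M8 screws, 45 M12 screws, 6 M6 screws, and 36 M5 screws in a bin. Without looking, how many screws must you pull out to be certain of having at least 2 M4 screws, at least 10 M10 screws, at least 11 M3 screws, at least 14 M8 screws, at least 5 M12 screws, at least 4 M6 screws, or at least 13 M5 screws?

52

Each of the 7 sizes has its own threshold; avoid all of them simultaneously.
The worst case stops just short of every target: 1 M4, all 8 M10, 10 M3, 13 M8, 4 M12, 3 M6, 12 M5 — 1 + 8 + 10 + 13 + 4 + 3 + 12 = 51 screws.
One more screw must push some size to its target, so 51 + 1 = 52.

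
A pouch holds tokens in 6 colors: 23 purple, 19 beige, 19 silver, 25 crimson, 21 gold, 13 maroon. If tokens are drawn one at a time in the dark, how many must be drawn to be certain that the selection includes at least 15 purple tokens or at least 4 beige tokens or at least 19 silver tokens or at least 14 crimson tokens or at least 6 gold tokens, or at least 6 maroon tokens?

The worst case stops just short of every target: 14 purple, 3 beige, 18 silver, 13 crimson, 5 gold, 5 maroon — 14 + 3 + 18 + 13 + 5 + 5 = 58 tokens.
One more token must push some color to its target, so 58 + 1 = 59.

59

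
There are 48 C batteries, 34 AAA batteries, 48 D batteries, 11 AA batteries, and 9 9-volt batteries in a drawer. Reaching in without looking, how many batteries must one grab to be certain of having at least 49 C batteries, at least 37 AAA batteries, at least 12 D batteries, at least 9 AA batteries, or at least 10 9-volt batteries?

111

The worst case stops just short of every target: 48 C, all 34 AAA, 11 D, 8 AA, 9 9-volt — 48 + 34 + 11 + 8 + 9 = 110 batteries.
One more battery must push some type to its target, so 110 + 1 = 111.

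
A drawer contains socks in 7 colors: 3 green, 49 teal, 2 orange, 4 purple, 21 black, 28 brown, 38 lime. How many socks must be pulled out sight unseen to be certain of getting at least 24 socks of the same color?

100

In the worst case we take at most 23 of each color, but all 3 green, all 2 orange, all 4 purple, and all 21 black (fewer than 23), giving 3 + 23 + 2 + 4 + 21 + 23 + 23 = 99.
One more sock then forces some color to 24, so 99 + 1 = 100.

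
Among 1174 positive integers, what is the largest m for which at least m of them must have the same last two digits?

12

There are 100 possible two-digit endings, which serve as the pigeonholes.
If each of the 100 possible two-digit endings held at most 11, the total would be at most 100 × 11 = 1100 < 1174, a contradiction.
So at least one holds ⌈1174/100⌉ = 12.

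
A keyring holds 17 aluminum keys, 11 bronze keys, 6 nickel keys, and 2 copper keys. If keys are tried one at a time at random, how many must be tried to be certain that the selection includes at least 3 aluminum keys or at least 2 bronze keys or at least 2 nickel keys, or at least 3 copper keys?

7

Each of the 4 types has its own threshold; avoid all of them simultaneously.
The worst case stops just short of every target: 2 aluminum, 1 bronze, 1 nickel, 2 copper — 2 + 1 + 1 + 2 = 6 keys.
One more key must push some type to its target, so 6 + 1 = 7.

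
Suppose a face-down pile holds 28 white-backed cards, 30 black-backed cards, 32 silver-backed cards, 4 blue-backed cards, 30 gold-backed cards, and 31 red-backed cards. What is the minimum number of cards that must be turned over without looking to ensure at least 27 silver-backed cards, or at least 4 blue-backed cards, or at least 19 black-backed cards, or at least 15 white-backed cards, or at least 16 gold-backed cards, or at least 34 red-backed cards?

108

The worst case stops just short of every target: 14 white-backed, 18 black-backed, 26 silver-backed, 3 blue-backed, 15 gold-backed, all 31 red-backed — 14 + 18 + 26 + 3 + 15 + 31 = 107 cards.
One more card must push some back color to its target, so 107 + 1 = 108.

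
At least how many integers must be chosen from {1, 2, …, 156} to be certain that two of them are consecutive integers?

79

Partition {1, …, 156} into 78 pairs: {1,2}, {3,4}, …, {155,156}.
Choosing 78 integers — say the 78 even numbers 2, 4, …, 156 — takes one from each pair and avoids the property.
Choosing 79 forces two into the same pair by pigeonhole, and those are consecutive. So 79.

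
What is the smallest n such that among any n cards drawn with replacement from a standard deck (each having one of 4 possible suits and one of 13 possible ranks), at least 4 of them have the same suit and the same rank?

There are 4 × 13 = 52 (suit, rank) combinations acting as pigeonholes.
With 52 × 3 = 156 cards drawn with replacement from a standard deck we could place exactly 3 in each, with no (suit, rank) pair reaching 4.
One more forces some (suit, rank) pair to hold 4, so 156 + 1 = 157.

157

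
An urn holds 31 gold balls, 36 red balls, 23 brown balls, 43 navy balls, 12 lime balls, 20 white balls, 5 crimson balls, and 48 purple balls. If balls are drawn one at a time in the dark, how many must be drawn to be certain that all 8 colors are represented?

The hardest color to obtain is crimson: we could draw every other ball first — 218 − 5 = 213 balls — without a single crimson one.
The next draw must be crimson, so 213 + 1 = 214.

214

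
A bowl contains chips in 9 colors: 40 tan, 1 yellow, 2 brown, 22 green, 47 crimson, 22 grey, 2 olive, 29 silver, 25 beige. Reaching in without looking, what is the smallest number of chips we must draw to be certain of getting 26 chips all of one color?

150

In the worst case we take at most 25 of each color, but all 1 yellow, all 2 brown, all 22 green, all 22 grey, and all 2 olive (fewer than 25), giving 25 + 1 + 2 + 22 + 25 + 22 + 2 + 25 + 25 = 149.
One more chip then forces some color to 26, so 149 + 1 = 150.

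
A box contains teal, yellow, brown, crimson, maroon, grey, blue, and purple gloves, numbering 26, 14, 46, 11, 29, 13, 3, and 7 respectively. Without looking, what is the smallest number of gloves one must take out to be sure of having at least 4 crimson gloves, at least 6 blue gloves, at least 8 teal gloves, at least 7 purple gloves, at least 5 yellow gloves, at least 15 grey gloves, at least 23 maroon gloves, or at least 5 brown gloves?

63

Each of the 8 colors has its own threshold; avoid all of them simultaneously.
The worst case stops just short of every target: 7 teal, 4 yellow, 4 brown, 3 crimson, 22 maroon, all 13 grey, all 3 blue, 6 purple — 7 + 4 + 4 + 3 + 22 + 13 + 3 + 6 = 62 gloves.
One more glove must push some color to its target, so 62 + 1 = 63.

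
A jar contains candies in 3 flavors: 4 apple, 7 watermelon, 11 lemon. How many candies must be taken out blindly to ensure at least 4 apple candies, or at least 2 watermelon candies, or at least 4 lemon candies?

8

Each of the 3 flavors has its own threshold; avoid all of them simultaneously.
The worst case stops just short of every target: 3 apple, 1 watermelon, 3 lemon — 3 + 1 + 3 = 7 candies.
One more candy must push some flavor to its target, so 7 + 1 = 8.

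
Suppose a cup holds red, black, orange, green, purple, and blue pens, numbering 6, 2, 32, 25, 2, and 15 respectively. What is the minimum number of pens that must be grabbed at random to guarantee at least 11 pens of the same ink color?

41

In the worst case we take at most 10 of each ink color, but all 6 red, all 2 black, and all 2 purple (fewer than 10), giving 6 + 2 + 10 + 10 + 2 + 10 = 40.
One more pen then forces some ink color to 11, so 40 + 1 = 41.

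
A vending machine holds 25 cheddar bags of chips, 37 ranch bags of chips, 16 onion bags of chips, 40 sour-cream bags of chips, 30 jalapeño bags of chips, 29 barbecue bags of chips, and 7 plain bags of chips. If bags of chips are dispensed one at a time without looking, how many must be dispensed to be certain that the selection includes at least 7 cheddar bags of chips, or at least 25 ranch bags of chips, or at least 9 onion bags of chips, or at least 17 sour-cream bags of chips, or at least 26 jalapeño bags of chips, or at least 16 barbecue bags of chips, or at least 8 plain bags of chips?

102

Each of the 7 flavors has its own threshold; avoid all of them simultaneously.
The worst case stops just short of every target: 6 cheddar, 24 ranch, 8 onion, 16 sour-cream, 25 jalapeño, 15 barbecue, 7 plain — 6 + 24 + 8 + 16 + 25 + 15 + 7 = 101 bags of chips.
One more bag of chips must push some flavor to its target, so 101 + 1 = 102.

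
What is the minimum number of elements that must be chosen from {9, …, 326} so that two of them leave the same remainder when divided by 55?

56

Group the integers by remainder mod 55; there are 55 residue classes, each nonempty in this range.
Choosing one from each class (55 integers) avoids any shared remainder.
One more choice must repeat a class, so two differ by a multiple of 55. Hence 55 + 1 = 56.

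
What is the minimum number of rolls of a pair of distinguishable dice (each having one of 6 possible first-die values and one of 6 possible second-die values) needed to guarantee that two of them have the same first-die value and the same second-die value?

There are 6 × 6 = 36 (first-die value, second-die value) combinations acting as pigeonholes.
With 36 rolls of a pair of distinguishable dice we could place one in each, avoiding any repeat.
One more forces some (first-die value, second-die value) pair to hold 2, so 36 + 1 = 37.

37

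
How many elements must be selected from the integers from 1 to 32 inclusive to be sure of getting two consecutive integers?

17

Partition {1, …, 32} into 16 pairs: {1,2}, {3,4}, …, {31,32}.
Choosing 16 integers — say the 16 even numbers 2, 4, …, 32 — takes one from each pair and avoids the property.
Choosing 17 forces two into the same pair by pigeonhole, and those are consecutive. So 17.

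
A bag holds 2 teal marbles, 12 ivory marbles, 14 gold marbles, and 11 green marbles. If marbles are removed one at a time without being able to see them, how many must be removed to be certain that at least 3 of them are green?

31

The worst case draws every non-green marble first: 2 + 12 + 14 = 28.
The next 3 draws are then forced to be green, giving 28 + 3 = 31.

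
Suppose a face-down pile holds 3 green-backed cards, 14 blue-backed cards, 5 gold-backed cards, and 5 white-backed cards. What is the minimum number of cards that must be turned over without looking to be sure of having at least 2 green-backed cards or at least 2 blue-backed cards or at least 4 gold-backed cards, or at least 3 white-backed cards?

8

Each of the 4 back colors has its own threshold; avoid all of them simultaneously.
The worst case stops just short of every target: 1 green-backed, 1 blue-backed, 3 gold-backed, 2 white-backed — 1 + 1 + 3 + 2 = 7 cards.
One more card must push some back color to its target, so 7 + 1 = 8.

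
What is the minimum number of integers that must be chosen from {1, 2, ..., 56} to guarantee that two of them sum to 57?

Partition {1, …, 56} into 28 pairs: {1,56}, {2,55}, …, {28,29}.
Choosing 28 integers — say the integers 1 through 28 — takes one from each pair and avoids the property.
Choosing 29 forces two into the same pair by pigeonhole, and those sum to 57. So 29.

29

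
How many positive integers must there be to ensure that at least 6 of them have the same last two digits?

There are 100 possible two-digit endings acting as pigeonholes.
With 100 × 5 = 500 positive integers we could place exactly 5 in each, with no class reaching 6.
One more forces some class to hold 6, so 500 + 1 = 501.

501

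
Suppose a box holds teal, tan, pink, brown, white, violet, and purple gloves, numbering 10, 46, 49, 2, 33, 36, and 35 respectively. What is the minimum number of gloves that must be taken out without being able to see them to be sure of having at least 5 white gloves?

To avoid white gloves as long as possible, exhaust the other 6 colors first.
The worst case draws every non-white glove first: 10 + 46 + 49 + 2 + 36 + 35 = 178.
The next 5 draws are then forced to be white, giving 178 + 5 = 183.

183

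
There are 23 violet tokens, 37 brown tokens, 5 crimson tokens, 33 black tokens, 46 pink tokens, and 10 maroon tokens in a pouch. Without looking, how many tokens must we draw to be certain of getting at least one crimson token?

150

To avoid crimson tokens as long as possible, exhaust the other 5 colors first.
The worst case draws every non-crimson token first: 23 + 37 + 33 + 46 + 10 = 149.
The next draw is then forced to be crimson, giving 149 + 1 = 150.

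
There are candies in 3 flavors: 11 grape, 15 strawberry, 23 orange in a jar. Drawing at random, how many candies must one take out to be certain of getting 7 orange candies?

The worst case draws every non-orange candy first: 11 + 15 = 26.
The next 7 draws are then forced to be orange, giving 26 + 7 = 33.

33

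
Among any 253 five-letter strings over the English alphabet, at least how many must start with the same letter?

There are 26 possible first letters, which serve as the pigeonholes.
If each of the 26 possible first letters held at most 9, the total would be at most 26 × 9 = 234 < 253, a contradiction.
So at least one holds ⌈253/26⌉ = 10.

10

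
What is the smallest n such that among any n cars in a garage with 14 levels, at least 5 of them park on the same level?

57

There are 14 levels acting as pigeonholes.
With 14 × 4 = 56 cars we could place exactly 4 in each, with no class reaching 5.
One more forces some class to hold 5, so 56 + 1 = 57.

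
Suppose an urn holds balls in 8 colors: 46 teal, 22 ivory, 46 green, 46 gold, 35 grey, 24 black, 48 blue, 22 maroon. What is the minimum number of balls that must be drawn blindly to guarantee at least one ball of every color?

268

The hardest color to obtain is ivory: we could draw every other ball first — 289 − 22 = 267 balls — without a single ivory one.
The next draw must be ivory, so 267 + 1 = 268.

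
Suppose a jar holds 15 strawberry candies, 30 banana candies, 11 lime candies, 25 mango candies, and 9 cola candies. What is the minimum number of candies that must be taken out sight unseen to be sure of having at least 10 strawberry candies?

The worst case draws every non-strawberry candy first: 30 + 11 + 25 + 9 = 75.
The next 10 draws are then forced to be strawberry, giving 75 + 10 = 85.

85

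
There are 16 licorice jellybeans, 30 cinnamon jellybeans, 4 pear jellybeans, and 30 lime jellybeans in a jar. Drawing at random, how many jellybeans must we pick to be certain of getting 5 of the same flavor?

17

Treat the 4 flavors as pigeonholes.
The worst case takes 4 jellybeans of each flavor without reaching 5 of any: 4 × 4 = 16.
The next jellybean must bring some flavor to 5, so 16 + 1 = 17.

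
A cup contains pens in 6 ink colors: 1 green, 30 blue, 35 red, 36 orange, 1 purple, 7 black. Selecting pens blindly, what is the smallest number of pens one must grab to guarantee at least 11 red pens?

86

To avoid red pens as long as possible, exhaust the other 5 ink colors first.
The worst case draws every non-red pen first: 1 + 30 + 36 + 1 + 7 = 75.
The next 11 draws are then forced to be red, giving 75 + 11 = 86.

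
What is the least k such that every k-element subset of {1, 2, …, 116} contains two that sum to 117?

59

Partition {1, …, 116} into 58 pairs: {1,116}, {2,115}, …, {58,59}.
Choosing 58 integers — say the integers 1 through 58 — takes one from each pair and avoids the property.
Choosing 59 forces two into the same pair by pigeonhole, and those sum to 117. So 59.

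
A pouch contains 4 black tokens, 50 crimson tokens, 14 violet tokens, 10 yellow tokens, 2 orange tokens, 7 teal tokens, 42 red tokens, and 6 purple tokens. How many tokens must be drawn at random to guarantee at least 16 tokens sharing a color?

In the worst case we take at most 15 of each color, but all 4 black, all 14 violet, all 10 yellow, all 2 orange, all 7 teal, and all 6 purple (fewer than 15), giving 4 + 15 + 14 + 10 + 2 + 7 + 15 + 6 = 73.
One more token then forces some color to 16, so 73 + 1 = 74.

74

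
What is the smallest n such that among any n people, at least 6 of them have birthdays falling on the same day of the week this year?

There are 7 days of the week acting as pigeonholes.
With 7 × 5 = 35 people we could place exactly 5 in each, with no class reaching 6.
One more forces some class to hold 6, so 35 + 1 = 36.

36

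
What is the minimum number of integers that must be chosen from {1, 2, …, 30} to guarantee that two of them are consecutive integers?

Partition {1, …, 30} into 15 pairs: {1,2}, {3,4}, …, {29,30}.
Choosing 15 integers — say the 15 even numbers 2, 4, …, 30 — takes one from each pair and avoids the property.
Choosing 16 forces two into the same pair by pigeonhole, and those are consecutive. So 16.

16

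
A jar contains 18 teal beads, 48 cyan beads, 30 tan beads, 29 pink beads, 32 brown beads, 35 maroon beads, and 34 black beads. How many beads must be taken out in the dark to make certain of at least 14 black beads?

The worst case draws every non-black bead first: 18 + 48 + 30 + 29 + 32 + 35 = 192.
The next 14 draws are then forced to be black, giving 192 + 14 = 206.

206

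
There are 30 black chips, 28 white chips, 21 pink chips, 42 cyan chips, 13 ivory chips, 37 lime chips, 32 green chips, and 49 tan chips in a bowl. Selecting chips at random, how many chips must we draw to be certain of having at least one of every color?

The hardest color to obtain is ivory: we could draw every other chip first — 252 − 13 = 239 chips — without a single ivory one.
The next draw must be ivory, so 239 + 1 = 240.

240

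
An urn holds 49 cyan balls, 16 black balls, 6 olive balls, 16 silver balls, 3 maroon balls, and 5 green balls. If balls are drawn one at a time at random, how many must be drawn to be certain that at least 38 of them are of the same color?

In the worst case we take at most 37 of each color, but all 16 black, all 6 olive, all 16 silver, all 3 maroon, and all 5 green (fewer than 37), giving 37 + 16 + 6 + 16 + 3 + 5 = 83.
One more ball then forces some color to 38, so 83 + 1 = 84.

84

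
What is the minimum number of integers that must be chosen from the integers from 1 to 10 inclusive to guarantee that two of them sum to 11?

6

Partition {1, …, 10} into 5 pairs: {1,10}, {2,9}, …, {5,6}.
Choosing 5 integers — say the integers 1 through 5 — takes one from each pair and avoids the property.
Choosing 6 forces two into the same pair by pigeonhole, and those sum to 11. So 6.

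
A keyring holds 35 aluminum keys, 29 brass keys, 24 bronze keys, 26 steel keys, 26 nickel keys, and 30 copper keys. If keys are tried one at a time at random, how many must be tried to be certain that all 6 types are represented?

147

The hardest type to obtain is bronze: we could draw every other key first — 170 − 24 = 146 keys — without a single bronze one.
The next draw must be bronze, so 146 + 1 = 147.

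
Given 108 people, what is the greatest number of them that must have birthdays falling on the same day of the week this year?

There are 7 days of the week, which serve as the pigeonholes.
If each of the 7 days of the week held at most 15, the total would be at most 7 × 15 = 105 < 108, a contradiction.
So at least one holds ⌈108/7⌉ = 16.

16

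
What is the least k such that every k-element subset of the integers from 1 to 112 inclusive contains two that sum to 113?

57

Partition {1, …, 112} into 56 pairs: {1,112}, {2,111}, …, {56,57}.
Choosing 56 integers — say the integers 1 through 56 — takes one from each pair and avoids the property.
Choosing 57 forces two into the same pair by pigeonhole, and those sum to 113. So 57.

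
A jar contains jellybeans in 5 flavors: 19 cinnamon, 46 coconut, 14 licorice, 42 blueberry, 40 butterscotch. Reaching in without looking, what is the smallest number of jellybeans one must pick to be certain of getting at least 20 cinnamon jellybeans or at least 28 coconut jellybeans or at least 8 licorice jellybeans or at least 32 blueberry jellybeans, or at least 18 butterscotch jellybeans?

102

The worst case stops just short of every target: 19 cinnamon, 27 coconut, 7 licorice, 31 blueberry, 17 butterscotch — 19 + 27 + 7 + 31 + 17 = 101 jellybeans.
One more jellybean must push some flavor to its target, so 101 + 1 = 102.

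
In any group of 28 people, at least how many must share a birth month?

3

The 28 people fall into 12 months of the year.
If each of the 12 months of the year held at most 2, the total would be at most 12 × 2 = 24 < 28, a contradiction.
So at least one holds ⌈28/12⌉ = 3.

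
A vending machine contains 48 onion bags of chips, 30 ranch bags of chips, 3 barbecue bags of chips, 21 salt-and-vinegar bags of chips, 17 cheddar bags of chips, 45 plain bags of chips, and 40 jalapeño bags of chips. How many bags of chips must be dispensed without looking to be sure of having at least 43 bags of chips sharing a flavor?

In the worst case we take at most 42 of each flavor, but all 30 ranch, all 3 barbecue, all 21 salt-and-vinegar, all 17 cheddar, and all 40 jalapeño (fewer than 42), giving 42 + 30 + 3 + 21 + 17 + 42 + 40 = 195.
One more bag of chips then forces some flavor to 43, so 195 + 1 = 196.

196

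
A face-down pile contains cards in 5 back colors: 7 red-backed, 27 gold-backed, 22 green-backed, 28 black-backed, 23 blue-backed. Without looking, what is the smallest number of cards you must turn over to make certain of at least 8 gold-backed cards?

88

The worst case draws every non-gold-backed card first: 7 + 22 + 28 + 23 = 80.
The next 8 draws are then forced to be gold-backed, giving 80 + 8 = 88.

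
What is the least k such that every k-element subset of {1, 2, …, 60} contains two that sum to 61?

Partition {1, …, 60} into 30 pairs: {1,60}, {2,59}, …, {30,31}.
Choosing 30 integers — say the integers 1 through 30 — takes one from each pair and avoids the property.
Choosing 31 forces two into the same pair by pigeonhole, and those sum to 61. So 31.

31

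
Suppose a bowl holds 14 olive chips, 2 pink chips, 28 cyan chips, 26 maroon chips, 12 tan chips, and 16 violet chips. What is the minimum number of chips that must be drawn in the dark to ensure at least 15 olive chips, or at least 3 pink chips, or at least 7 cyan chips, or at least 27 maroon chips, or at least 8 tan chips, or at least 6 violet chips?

The worst case stops just short of every target: 14 olive, 2 pink, 6 cyan, 26 maroon, 7 tan, 5 violet — 14 + 2 + 6 + 26 + 7 + 5 = 60 chips.
One more chip must push some color to its target, so 60 + 1 = 61.

61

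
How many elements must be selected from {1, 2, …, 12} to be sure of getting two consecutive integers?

Partition {1, …, 12} into 6 pairs: {1,2}, {3,4}, …, {11,12}.
Choosing 6 integers — say the 6 even numbers 2, 4, …, 12 — takes one from each pair and avoids the property.
Choosing 7 forces two into the same pair by pigeonhole, and those are consecutive. So 7.

7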